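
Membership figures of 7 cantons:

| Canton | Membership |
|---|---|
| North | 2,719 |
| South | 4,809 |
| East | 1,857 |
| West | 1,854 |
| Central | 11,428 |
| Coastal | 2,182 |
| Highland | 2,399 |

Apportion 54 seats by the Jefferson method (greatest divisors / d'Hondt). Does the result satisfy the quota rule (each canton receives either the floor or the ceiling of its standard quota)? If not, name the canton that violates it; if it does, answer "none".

Standard quotas: North 5.389, South 9.530, East 3.680, West 3.674, Central 22.648, Coastal 4.324, Highland 4.754.
Jefferson allocation: North 5, South 10, East 3, West 3, Central 24, Coastal 4, Highland 5.
Central has quota 22.648 (lower 22, upper 23) but receives 24 — outside the quota interval.

Central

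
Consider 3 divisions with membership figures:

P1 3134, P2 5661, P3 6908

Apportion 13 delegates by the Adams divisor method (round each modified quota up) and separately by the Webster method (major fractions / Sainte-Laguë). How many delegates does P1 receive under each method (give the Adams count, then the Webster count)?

3 and 2

Adams: P1 3, P2 5, P3 5.
Webster: P1 2, P2 5, P3 6.
P1 gets 3 under Adams and 2 under Webster.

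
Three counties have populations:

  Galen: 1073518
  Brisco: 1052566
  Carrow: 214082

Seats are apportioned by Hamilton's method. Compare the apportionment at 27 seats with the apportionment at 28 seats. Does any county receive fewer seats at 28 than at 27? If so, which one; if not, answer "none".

At 27 seats: Galen 12, Brisco 12, Carrow 3.
At 28 seats: Galen 13, Brisco 13, Carrow 2.
Carrow drops from 3 to 2.

Carrow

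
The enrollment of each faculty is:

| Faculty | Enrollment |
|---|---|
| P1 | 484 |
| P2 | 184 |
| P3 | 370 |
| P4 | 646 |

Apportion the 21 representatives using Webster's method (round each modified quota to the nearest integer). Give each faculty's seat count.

P1 6, P2 2, P3 5, P4 8

Standard divisor 1684/21 ≈ 80.19; standard quotas: P1 6.036, P2 2.295, P3 4.614, P4 8.056.
Rounding to the nearest integer gives P1 6, P2 2, P3 5, P4 8 — total 21, matching the house size, so no adjustment is needed.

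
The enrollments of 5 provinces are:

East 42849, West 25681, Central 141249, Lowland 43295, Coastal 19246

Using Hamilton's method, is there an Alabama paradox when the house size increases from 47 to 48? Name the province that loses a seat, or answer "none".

At 47 seats: East 7, West 5, Central 24, Lowland 8, Coastal 3.
At 48 seats: East 8, West 4, Central 25, Lowland 8, Coastal 3.
West drops from 5 to 4.

West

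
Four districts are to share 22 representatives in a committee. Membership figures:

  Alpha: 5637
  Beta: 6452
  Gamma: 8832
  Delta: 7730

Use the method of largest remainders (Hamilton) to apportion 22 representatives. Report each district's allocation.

Alpha=4; Beta=5; Gamma=7; Delta=6

Standard divisor: 28651 ÷ 22 ≈ 1302.318.
Standard quotas: Alpha 4.3284, Beta 4.9542, Gamma 6.7818, Delta 5.9356.
Lower quotas: Alpha 4, Beta 4, Gamma 6, Delta 5 (sum 19, leaving 3 seats).
Remainders in descending order: Beta 0.9542, Delta 0.9356, Gamma 0.7818, Alpha 0.3284.
The surplus seats go to Beta, Delta, Gamma.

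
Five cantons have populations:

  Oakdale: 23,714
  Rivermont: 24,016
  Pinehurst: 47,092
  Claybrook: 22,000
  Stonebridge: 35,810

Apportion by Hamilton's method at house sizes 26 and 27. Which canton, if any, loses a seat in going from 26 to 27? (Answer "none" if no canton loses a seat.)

none

At 26 seats: Oakdale 4, Rivermont 4, Pinehurst 8, Claybrook 4, Stonebridge 6.
At 27 seats: Oakdale 4, Rivermont 4, Pinehurst 8, Claybrook 4, Stonebridge 7.
No canton's allocation decreased.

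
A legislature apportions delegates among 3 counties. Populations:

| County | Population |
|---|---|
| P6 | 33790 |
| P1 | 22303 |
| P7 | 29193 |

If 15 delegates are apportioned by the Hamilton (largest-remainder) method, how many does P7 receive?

The standard divisor is 85286/15 ≈ 5685.733.
Standard quotas: P6 5.9429, P1 3.9226, P7 5.1344.
Lower quotas: P6 5, P1 3, P7 5 (sum 13, leaving 2 seats).
Remainders in descending order: P6 0.9429, P1 0.9226, P7 0.1344.
Largest remainders: P6, P1 receive the extra seats.
P7 receives 5.

5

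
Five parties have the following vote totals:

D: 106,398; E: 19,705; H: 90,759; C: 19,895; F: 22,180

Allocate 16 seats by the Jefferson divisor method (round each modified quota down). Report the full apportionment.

D 7, E 1, H 6, C 1, F 1

Standard divisor 258937/16 ≈ 16183.562; standard quotas: D 6.574, E 1.218, H 5.608, C 1.229, F 1.371.
Rounding down gives 6, 1, 5, 1, 1 = 14 seats, so the divisor must be adjusted.
With modified divisor 14200: modified quotas D 7.493, E 1.388, H 6.391, C 1.401, F 1.562.
Rounding down: D 7, E 1, H 6, C 1, F 1 (total 16).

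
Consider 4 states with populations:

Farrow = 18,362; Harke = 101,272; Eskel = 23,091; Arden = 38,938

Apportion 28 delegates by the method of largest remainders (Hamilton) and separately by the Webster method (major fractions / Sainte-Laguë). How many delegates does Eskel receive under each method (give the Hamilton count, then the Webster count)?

3 and 4

Hamilton: Farrow 3, Harke 16, Eskel 3, Arden 6.
Webster: Farrow 3, Harke 15, Eskel 4, Arden 6.
Eskel gets 3 under Hamilton and 4 under Webster.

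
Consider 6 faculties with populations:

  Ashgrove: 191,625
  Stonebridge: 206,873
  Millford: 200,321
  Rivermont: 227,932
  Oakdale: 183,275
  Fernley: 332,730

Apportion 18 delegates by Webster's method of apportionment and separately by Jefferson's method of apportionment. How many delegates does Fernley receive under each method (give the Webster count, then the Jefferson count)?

Webster: Ashgrove 3, Stonebridge 3, Millford 3, Rivermont 3, Oakdale 2, Fernley 4.
Jefferson: Ashgrove 2, Stonebridge 3, Millford 3, Rivermont 3, Oakdale 2, Fernley 5.
Fernley gets 4 under Webster and 5 under Jefferson.

4 and 5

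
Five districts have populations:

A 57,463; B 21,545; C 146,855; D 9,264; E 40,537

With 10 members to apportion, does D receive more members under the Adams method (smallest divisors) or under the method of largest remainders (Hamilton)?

Adams

Adams: A 2, B 1, C 4, D 1, E 2.
Hamilton: A 2, B 1, C 5, D 0, E 2.
D gets 1 under Adams and 0 under Hamilton.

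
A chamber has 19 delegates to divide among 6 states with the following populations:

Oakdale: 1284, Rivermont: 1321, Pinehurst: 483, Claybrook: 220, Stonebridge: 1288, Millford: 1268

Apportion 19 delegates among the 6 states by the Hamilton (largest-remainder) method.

Oakdale 4, Rivermont 4, Pinehurst 2, Claybrook 1, Stonebridge 4, Millford 4

Standard divisor: 5864 ÷ 19 ≈ 308.632.
Standard quotas: Oakdale 4.160, Rivermont 4.280, Pinehurst 1.565, Claybrook 0.713, Stonebridge 4.173, Millford 4.108.
Lower quotas: Oakdale 4, Rivermont 4, Pinehurst 1, Claybrook 0, Stonebridge 4, Millford 4 (sum 17, leaving 2 seats).
Remainders in descending order: Claybrook 0.713, Pinehurst 0.565, Rivermont 0.280, Stonebridge 0.173, Oakdale 0.160, Millford 0.108.
The surplus seats go to Claybrook, Pinehurst.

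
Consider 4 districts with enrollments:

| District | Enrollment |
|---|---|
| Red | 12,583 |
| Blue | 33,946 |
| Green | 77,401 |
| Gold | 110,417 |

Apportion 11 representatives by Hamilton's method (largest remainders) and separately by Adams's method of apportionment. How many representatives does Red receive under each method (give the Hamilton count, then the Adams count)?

0 and 1

Hamilton: Red 0, Blue 2, Green 4, Gold 5.
Adams: Red 1, Blue 2, Green 3, Gold 5.
Red gets 0 under Hamilton and 1 under Adams.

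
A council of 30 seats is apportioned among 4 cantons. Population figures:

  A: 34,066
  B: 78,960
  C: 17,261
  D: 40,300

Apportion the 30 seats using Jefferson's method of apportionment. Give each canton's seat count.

A 6, B 14, C 3, D 7

Standard divisor 170587/30 ≈ 5686.233; standard quotas: A 5.991, B 13.886, C 3.036, D 7.087.
Rounding down gives 5, 13, 3, 7 = 28 seats, so the divisor must be adjusted.
With modified divisor 5500: modified quotas A 6.194, B 14.356, C 3.138, D 7.327.
Rounding down: A 6, B 14, C 3, D 7 (total 30).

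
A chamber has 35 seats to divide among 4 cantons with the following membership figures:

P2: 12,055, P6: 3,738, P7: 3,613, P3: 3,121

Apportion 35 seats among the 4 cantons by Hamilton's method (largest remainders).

Standard divisor: 22527 ÷ 35 ≈ 643.629.
Standard quotas: P2 18.7297, P6 5.8077, P7 5.6135, P3 4.8491.
Lower quotas: P2 18, P6 5, P7 5, P3 4 (sum 32, leaving 3 seats).
Remainders in descending order: P3 0.8491, P6 0.8077, P2 0.7297, P7 0.6135.
Largest remainders: P3, P6, P2 receive the extra seats.

P2: 19; P6: 6; P7: 5; P3: 5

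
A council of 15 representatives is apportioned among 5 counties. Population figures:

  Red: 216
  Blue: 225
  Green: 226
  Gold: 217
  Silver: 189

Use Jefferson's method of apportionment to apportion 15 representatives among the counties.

Standard divisor 1073/15 ≈ 71.533; standard quotas: Red 3.020, Blue 3.145, Green 3.159, Gold 3.034, Silver 2.642.
Rounding down gives 3, 3, 3, 3, 2 = 14 seats, so the divisor must be adjusted.
With modified divisor 60: modified quotas Red 3.600, Blue 3.750, Green 3.767, Gold 3.617, Silver 3.150.
Rounding down: Red 3, Blue 3, Green 3, Gold 3, Silver 3 (total 15).

Red 3, Blue 3, Green 3, Gold 3, Silver 3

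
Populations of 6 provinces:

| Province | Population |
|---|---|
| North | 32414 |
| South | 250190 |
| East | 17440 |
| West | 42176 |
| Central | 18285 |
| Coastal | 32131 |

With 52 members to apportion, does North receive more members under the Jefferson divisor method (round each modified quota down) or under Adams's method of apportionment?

Jefferson: North 4, South 35, East 2, West 5, Central 2, Coastal 4.
Adams: North 5, South 31, East 3, West 6, Central 3, Coastal 4.
North gets 4 under Jefferson and 5 under Adams.

Adams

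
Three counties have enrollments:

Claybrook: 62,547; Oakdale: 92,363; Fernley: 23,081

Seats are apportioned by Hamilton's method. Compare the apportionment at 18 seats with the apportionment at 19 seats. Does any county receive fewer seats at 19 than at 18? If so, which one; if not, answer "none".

At 18 seats: Claybrook 6, Oakdale 10, Fernley 2.
At 19 seats: Claybrook 7, Oakdale 10, Fernley 2.
No county's allocation decreased.

none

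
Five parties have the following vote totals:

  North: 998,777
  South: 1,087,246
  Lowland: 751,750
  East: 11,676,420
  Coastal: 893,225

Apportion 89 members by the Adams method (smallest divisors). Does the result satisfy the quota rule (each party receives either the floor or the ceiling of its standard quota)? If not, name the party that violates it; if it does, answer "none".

Standard quotas: North 5.769, South 6.280, Lowland 4.342, East 67.448, Coastal 5.160.
Adams allocation: North 6, South 7, Lowland 5, East 66, Coastal 5.
East has quota 67.448 (lower 67, upper 68) but receives 66 — outside the quota interval.

East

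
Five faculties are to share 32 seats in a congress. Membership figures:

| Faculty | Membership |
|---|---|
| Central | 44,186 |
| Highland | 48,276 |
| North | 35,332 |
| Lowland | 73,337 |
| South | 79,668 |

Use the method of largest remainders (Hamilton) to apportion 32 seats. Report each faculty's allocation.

Total 280799; standard divisor 280799/32 ≈ 8774.969.
Standard quotas: Central 5.0355, Highland 5.5016, North 4.0265, Lowland 8.3575, South 9.0790.
Lower quotas: Central 5, Highland 5, North 4, Lowland 8, South 9 (sum 31, leaving 1 seat).
Remainders in descending order: Highland 0.5016, Lowland 0.3575, South 0.0790, Central 0.0355, North 0.0265.
The surplus seat goes to Highland.

Central 5; Highland 6; North 4; Lowland 8; South 9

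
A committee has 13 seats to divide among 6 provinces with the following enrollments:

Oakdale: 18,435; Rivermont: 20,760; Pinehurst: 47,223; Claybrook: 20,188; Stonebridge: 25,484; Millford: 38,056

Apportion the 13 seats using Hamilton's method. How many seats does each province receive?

Oakdale 1; Rivermont 2; Pinehurst 4; Claybrook 1; Stonebridge 2; Millford 3

Total 170146; standard divisor 170146/13 ≈ 13088.154.
Standard quotas: Oakdale 1.4085, Rivermont 1.5862, Pinehurst 3.6081, Claybrook 1.5425, Stonebridge 1.9471, Millford 2.9077.
Lower quotas: Oakdale 1, Rivermont 1, Pinehurst 3, Claybrook 1, Stonebridge 1, Millford 2 (sum 9, leaving 4 seats).
Remainders in descending order: Stonebridge 0.9471, Millford 0.9077, Pinehurst 0.6081, Rivermont 0.5862, Claybrook 0.5425, Oakdale 0.4085.
Largest remainders: Stonebridge, Millford, Pinehurst, Rivermont receive the extra seats.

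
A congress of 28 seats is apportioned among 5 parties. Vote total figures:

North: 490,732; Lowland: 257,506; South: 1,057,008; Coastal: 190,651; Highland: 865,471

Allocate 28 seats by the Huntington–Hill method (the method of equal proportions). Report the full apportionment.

North 5, Lowland 3, South 10, Coastal 2, Highland 8

With divisor 103562: modified quotas North 4.739, Lowland 2.486, South 10.207, Coastal 1.841, Highland 8.357.
Geometric-mean thresholds: North √(4·5)=4.472, Lowland √(2·3)=2.449, South √(10·11)=10.488, Coastal √(1·2)=1.414, Highland √(8·9)=8.485.
Each quota rounded against its threshold gives North 5, Lowland 3, South 10, Coastal 2, Highland 8 (total 28).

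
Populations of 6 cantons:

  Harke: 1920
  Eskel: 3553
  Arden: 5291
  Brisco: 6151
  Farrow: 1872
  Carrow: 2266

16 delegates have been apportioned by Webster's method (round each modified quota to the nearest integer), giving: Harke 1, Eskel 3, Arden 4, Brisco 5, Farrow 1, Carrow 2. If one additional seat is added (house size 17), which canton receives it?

Harke

Priority for the next seat is population ÷ (current seats + 0.5).
Priorities: Harke 1280.000, Eskel 1015.143, Arden 1175.778, Brisco 1118.364, Farrow 1248.000, Carrow 906.400.
Highest priority: Harke.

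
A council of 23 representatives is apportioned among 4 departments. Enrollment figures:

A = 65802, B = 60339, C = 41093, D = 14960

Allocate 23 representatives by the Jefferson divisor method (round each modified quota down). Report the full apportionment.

A=8; B=8; C=5; D=2

Standard divisor 182194/23 ≈ 7921.478; standard quotas: A 8.307, B 7.617, C 5.188, D 1.889.
Rounding down gives 8, 7, 5, 1 = 21 seats, so the divisor must be adjusted.
With modified divisor 7400: modified quotas A 8.892, B 8.154, C 5.553, D 2.022.
Rounding down: A 8, B 8, C 5, D 2 (total 23).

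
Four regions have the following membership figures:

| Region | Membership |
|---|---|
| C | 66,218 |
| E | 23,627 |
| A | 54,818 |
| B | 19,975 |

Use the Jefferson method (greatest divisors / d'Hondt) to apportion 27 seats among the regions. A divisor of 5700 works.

With modified divisor 5700: modified quotas C 11.617, E 4.145, A 9.617, B 3.504.
Rounding down: C 11, E 4, A 9, B 3 (total 27).

C=11, E=4, A=9, B=3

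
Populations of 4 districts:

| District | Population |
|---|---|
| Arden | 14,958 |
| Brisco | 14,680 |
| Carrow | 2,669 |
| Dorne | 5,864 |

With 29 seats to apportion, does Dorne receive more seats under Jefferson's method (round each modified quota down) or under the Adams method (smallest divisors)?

Adams

Jefferson: Arden 12, Brisco 11, Carrow 2, Dorne 4.
Adams: Arden 11, Brisco 11, Carrow 2, Dorne 5.
Dorne gets 4 under Jefferson and 5 under Adams.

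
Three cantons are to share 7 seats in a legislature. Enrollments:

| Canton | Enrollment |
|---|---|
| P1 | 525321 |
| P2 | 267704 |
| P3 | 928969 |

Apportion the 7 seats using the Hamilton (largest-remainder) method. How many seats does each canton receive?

Total 1721994; standard divisor 1721994/7 ≈ 245999.143.
Standard quotas: P1 2.1355, P2 1.0882, P3 3.7763.
Lower quotas: P1 2, P2 1, P3 3 (sum 6, leaving 1 seat).
Remainders in descending order: P3 0.7763, P1 0.1355, P2 0.0882.
The surplus seat goes to P3.

P1 2, P2 1, P3 4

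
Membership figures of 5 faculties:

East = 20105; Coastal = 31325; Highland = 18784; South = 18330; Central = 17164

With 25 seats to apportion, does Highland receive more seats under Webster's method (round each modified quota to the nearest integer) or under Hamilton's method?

Webster: East 5, Coastal 8, Highland 4, South 4, Central 4.
Hamilton: East 5, Coastal 7, Highland 5, South 4, Central 4.
Highland gets 4 under Webster and 5 under Hamilton.

Hamilton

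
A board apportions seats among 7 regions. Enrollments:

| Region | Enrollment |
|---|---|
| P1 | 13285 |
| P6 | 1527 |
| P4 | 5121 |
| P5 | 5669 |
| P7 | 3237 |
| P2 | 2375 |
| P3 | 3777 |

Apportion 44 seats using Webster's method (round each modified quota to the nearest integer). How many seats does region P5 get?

Standard divisor 34991/44 ≈ 795.25; standard quotas: P1 16.705, P6 1.920, P4 6.439, P5 7.129, P7 4.070, P2 2.986, P3 4.749.
Rounding to the nearest integer gives P1 17, P6 2, P4 6, P5 7, P7 4, P2 3, P3 5 — total 44, matching the house size, so no adjustment is needed.
P5 receives 7.

7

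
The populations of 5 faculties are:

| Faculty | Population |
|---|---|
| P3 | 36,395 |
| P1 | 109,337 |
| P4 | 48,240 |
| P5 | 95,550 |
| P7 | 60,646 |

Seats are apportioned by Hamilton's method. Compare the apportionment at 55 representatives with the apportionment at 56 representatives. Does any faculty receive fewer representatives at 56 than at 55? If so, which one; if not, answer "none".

none

At 55 seats: P3 6, P1 17, P4 8, P5 15, P7 9.
At 56 seats: P3 6, P1 17, P4 8, P5 15, P7 10.
No faculty's allocation decreased.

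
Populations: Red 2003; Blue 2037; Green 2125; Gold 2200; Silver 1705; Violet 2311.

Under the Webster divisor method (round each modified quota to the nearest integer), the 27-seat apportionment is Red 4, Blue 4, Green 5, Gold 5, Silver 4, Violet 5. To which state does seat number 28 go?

Blue

Priority for the next seat is population ÷ (current seats + 0.5).
Priorities: Red 445.111, Blue 452.667, Green 386.364, Gold 400.000, Silver 378.889, Violet 420.182.
Highest priority: Blue.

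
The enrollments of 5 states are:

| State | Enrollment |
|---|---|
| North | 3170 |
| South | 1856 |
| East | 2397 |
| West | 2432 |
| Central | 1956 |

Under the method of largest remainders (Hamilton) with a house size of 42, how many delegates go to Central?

The standard divisor is 11811/42 ≈ 281.214.
Standard quotas: North 11.273, South 6.600, East 8.524, West 8.648, Central 6.956.
Lower quotas: North 11, South 6, East 8, West 8, Central 6 (sum 39, leaving 3 seats).
Remainders in descending order: Central 0.956, West 0.648, South 0.600, East 0.524, North 0.273.
The surplus seats go to Central, West, South.
Central receives 7.

7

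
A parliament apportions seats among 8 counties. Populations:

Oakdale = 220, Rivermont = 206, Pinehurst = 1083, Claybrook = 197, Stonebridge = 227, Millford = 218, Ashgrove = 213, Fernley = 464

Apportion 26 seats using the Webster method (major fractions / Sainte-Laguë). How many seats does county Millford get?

Standard divisor 2828/26 ≈ 108.769; standard quotas: Oakdale 2.023, Rivermont 1.894, Pinehurst 9.957, Claybrook 1.811, Stonebridge 2.087, Millford 2.004, Ashgrove 1.958, Fernley 4.266.
Rounding to the nearest integer gives Oakdale 2, Rivermont 2, Pinehurst 10, Claybrook 2, Stonebridge 2, Millford 2, Ashgrove 2, Fernley 4 — total 26, matching the house size, so no adjustment is needed.
Millford receives 2.

2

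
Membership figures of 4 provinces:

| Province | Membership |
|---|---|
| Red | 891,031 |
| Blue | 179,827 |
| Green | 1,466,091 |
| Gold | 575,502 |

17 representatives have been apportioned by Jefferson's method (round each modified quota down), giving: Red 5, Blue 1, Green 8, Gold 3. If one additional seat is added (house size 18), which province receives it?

Green

Priority for the next seat is population ÷ (current seats + 1).
Priorities: Red 148505.167, Blue 89913.500, Green 162899.000, Gold 143875.500.
Highest priority: Green.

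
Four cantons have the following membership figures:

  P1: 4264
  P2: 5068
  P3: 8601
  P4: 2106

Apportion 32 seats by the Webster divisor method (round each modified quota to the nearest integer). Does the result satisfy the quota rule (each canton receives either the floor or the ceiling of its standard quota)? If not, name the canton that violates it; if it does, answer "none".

Standard quotas: P1 6.809, P2 8.093, P3 13.735, P4 3.363.
Webster allocation: P1 7, P2 8, P3 14, P4 3.
Every allocation lies between the lower and upper quota.

none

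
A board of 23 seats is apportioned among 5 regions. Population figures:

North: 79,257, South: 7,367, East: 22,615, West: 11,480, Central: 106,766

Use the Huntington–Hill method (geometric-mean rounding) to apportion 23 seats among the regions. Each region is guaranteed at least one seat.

With divisor 9760: modified quotas North 8.121, South 0.755, East 2.317, West 1.176, Central 10.939.
Geometric-mean thresholds: North √(8·9)=8.485, South (min 1), East √(2·3)=2.449, West √(1·2)=1.414, Central √(10·11)=10.488.
Each quota rounded against its threshold gives North 8, South 1, East 2, West 1, Central 11 (total 23).

North 8, South 1, East 2, West 1, Central 11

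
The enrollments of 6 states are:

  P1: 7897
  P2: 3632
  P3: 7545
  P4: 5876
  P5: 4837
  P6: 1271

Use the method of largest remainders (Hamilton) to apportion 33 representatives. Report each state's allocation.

P1: 9; P2: 4; P3: 8; P4: 6; P5: 5; P6: 1

Standard divisor: 31058 ÷ 33 ≈ 941.152.
Standard quotas: P1 8.3908, P2 3.8591, P3 8.0168, P4 6.2434, P5 5.1394, P6 1.3505.
Lower quotas: P1 8, P2 3, P3 8, P4 6, P5 5, P6 1 (sum 31, leaving 2 seats).
Remainders in descending order: P2 0.8591, P1 0.3908, P6 0.3505, P4 0.2434, P5 0.1394, P3 0.0168.
Largest remainders: P2, P1 receive the extra seats.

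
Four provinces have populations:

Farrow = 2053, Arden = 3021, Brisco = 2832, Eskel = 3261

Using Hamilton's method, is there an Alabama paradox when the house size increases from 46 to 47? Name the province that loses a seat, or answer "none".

Farrow

At 46 seats: Farrow 9, Arden 12, Brisco 12, Eskel 13.
At 47 seats: Farrow 8, Arden 13, Brisco 12, Eskel 14.
Farrow drops from 9 to 8.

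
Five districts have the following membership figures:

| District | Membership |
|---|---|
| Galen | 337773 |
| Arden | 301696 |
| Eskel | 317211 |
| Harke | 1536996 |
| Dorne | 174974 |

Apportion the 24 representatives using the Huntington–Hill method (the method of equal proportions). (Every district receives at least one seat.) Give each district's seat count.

Galen 3, Arden 3, Eskel 3, Harke 13, Dorne 2

With divisor 118494: modified quotas Galen 2.851, Arden 2.546, Eskel 2.677, Harke 12.971, Dorne 1.477.
Geometric-mean thresholds: Galen √(2·3)=2.449, Arden √(2·3)=2.449, Eskel √(2·3)=2.449, Harke √(12·13)=12.490, Dorne √(1·2)=1.414.
Each quota rounded against its threshold gives Galen 3, Arden 3, Eskel 3, Harke 13, Dorne 2 (total 24).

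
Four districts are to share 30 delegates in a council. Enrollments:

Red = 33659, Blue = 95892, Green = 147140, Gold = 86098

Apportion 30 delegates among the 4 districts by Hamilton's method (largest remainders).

Red 3, Blue 8, Green 12, Gold 7

Total 362789; standard divisor 362789/30 ≈ 12092.967.
Standard quotas: Red 2.7834, Blue 7.9296, Green 12.1674, Gold 7.1197.
Lower quotas: Red 2, Blue 7, Green 12, Gold 7 (sum 28, leaving 2 seats).
Remainders in descending order: Blue 0.9296, Red 0.7834, Green 0.1674, Gold 0.1197.
Largest remainders: Blue, Red receive the extra seats.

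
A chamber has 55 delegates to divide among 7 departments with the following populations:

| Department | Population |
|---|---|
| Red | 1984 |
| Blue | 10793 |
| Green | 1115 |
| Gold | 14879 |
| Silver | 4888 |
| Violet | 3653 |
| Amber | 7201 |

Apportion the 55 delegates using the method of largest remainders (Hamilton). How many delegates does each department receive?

Standard divisor: 44513 ÷ 55 ≈ 809.327.
Standard quotas: Red 2.4514, Blue 13.3358, Green 1.3777, Gold 18.3844, Silver 6.0396, Violet 4.5136, Amber 8.8975.
Lower quotas: Red 2, Blue 13, Green 1, Gold 18, Silver 6, Violet 4, Amber 8 (sum 52, leaving 3 seats).
Remainders in descending order: Amber 0.8975, Violet 0.5136, Red 0.4514, Gold 0.3844, Green 0.3777, Blue 0.3358, Silver 0.0396.
The surplus seats go to Amber, Violet, Red.

Red 3, Blue 13, Green 1, Gold 18, Silver 6, Violet 5, Amber 9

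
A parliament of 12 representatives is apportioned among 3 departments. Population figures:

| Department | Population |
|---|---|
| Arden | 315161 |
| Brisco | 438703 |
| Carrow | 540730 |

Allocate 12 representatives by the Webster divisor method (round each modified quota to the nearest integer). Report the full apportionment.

Standard divisor 1294594/12 ≈ 107882.833; standard quotas: Arden 2.921, Brisco 4.066, Carrow 5.012.
Rounding to the nearest integer gives Arden 3, Brisco 4, Carrow 5 — total 12, matching the house size, so no adjustment is needed.

Arden=3, Brisco=4, Carrow=5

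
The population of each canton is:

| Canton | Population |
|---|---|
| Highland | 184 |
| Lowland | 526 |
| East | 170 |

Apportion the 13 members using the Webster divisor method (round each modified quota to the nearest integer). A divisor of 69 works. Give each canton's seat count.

Highland: 3, Lowland: 8, East: 2

With modified divisor 69: modified quotas Highland 2.667, Lowland 7.623, East 2.464.
Rounding to the nearest integer: Highland 3, Lowland 8, East 2 (total 13).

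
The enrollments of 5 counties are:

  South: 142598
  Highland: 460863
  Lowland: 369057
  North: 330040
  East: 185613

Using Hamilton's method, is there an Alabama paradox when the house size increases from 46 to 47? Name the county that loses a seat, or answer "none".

At 46 seats: South 5, Highland 14, Lowland 11, North 10, East 6.
At 47 seats: South 4, Highland 15, Lowland 12, North 10, East 6.
South drops from 5 to 4.

South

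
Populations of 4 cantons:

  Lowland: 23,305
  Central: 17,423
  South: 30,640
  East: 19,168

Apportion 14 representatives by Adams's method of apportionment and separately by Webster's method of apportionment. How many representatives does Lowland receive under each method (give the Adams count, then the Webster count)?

4 and 3

Adams: Lowland 4, Central 3, South 4, East 3.
Webster: Lowland 3, Central 3, South 5, East 3.
Lowland gets 4 under Adams and 3 under Webster.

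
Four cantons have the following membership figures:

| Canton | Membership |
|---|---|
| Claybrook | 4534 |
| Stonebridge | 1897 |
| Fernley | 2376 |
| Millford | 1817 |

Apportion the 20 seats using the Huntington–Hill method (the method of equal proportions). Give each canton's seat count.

With divisor 533: modified quotas Claybrook 8.507, Stonebridge 3.559, Fernley 4.458, Millford 3.409.
Geometric-mean thresholds: Claybrook √(8·9)=8.485, Stonebridge √(3·4)=3.464, Fernley √(4·5)=4.472, Millford √(3·4)=3.464.
Each quota rounded against its threshold gives Claybrook 9, Stonebridge 4, Fernley 4, Millford 3 (total 20).

Claybrook: 9, Stonebridge: 4, Fernley: 4, Millford: 3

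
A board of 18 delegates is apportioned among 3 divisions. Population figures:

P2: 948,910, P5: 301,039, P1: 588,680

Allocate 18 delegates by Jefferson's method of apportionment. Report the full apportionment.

P2=9, P5=3, P1=6

Standard divisor 1838629/18 ≈ 102146.056; standard quotas: P2 9.290, P5 2.947, P1 5.763.
Rounding down gives 9, 2, 5 = 16 seats, so the divisor must be adjusted.
With modified divisor 96500: modified quotas P2 9.833, P5 3.120, P1 6.100.
Rounding down: P2 9, P5 3, P1 6 (total 18).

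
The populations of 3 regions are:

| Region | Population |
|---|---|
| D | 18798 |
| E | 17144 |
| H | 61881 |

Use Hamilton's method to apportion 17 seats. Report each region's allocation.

Total 97823; standard divisor 97823/17 ≈ 5754.294.
Standard quotas: D 3.2668, E 2.9793, H 10.7539.
Lower quotas: D 3, E 2, H 10 (sum 15, leaving 2 seats).
Remainders in descending order: E 0.9793, H 0.7539, D 0.2668.
The surplus seats go to E, H.

D: 3; E: 3; H: 11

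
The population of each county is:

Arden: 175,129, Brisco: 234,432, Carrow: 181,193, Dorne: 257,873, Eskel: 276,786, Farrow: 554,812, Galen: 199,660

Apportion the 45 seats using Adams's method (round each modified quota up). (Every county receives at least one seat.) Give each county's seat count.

Arden 4, Brisco 6, Carrow 4, Dorne 6, Eskel 7, Farrow 13, Galen 5

Standard divisor 1879885/45 ≈ 41775.222; standard quotas: Arden 4.192, Brisco 5.612, Carrow 4.337, Dorne 6.173, Eskel 6.626, Farrow 13.281, Galen 4.779.
Rounding up gives 5, 6, 5, 7, 7, 14, 5 = 49 seats, so the divisor must be adjusted.
With modified divisor 45700: modified quotas Arden 3.832, Brisco 5.130, Carrow 3.965, Dorne 5.643, Eskel 6.057, Farrow 12.140, Galen 4.369.
Rounding up: Arden 4, Brisco 6, Carrow 4, Dorne 6, Eskel 7, Farrow 13, Galen 5 (total 45).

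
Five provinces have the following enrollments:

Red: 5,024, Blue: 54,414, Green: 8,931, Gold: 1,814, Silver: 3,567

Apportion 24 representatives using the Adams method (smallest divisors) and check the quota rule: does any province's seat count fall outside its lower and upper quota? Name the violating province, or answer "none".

Blue

Standard quotas: Red 1.635, Blue 17.708, Green 2.906, Gold 0.590, Silver 1.161.
Adams allocation: Red 2, Blue 16, Green 3, Gold 1, Silver 2.
Blue has quota 17.708 (lower 17, upper 18) but receives 16 — outside the quota interval.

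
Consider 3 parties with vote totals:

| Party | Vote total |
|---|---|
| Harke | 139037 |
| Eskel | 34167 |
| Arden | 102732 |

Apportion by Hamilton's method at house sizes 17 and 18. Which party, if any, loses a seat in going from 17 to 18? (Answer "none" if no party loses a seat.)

At 17 seats: Harke 9, Eskel 2, Arden 6.
At 18 seats: Harke 9, Eskel 2, Arden 7.
No party's allocation decreased.

none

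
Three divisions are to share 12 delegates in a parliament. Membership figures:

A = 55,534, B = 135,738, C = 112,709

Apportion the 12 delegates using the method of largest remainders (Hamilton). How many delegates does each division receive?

Standard divisor: 303981 ÷ 12 ≈ 25331.75.
Standard quotas: A 2.1923, B 5.3584, C 4.4493.
Lower quotas: A 2, B 5, C 4 (sum 11, leaving 1 seat).
Remainders in descending order: C 0.4493, B 0.3584, A 0.1923.
The surplus seat goes to C.

A 2; B 5; C 5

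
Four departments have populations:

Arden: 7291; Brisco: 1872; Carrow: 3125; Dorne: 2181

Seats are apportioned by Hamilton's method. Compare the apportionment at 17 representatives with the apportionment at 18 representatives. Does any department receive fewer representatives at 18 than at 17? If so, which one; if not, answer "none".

none

At 17 seats: Arden 9, Brisco 2, Carrow 4, Dorne 2.
At 18 seats: Arden 9, Brisco 2, Carrow 4, Dorne 3.
No department's allocation decreased.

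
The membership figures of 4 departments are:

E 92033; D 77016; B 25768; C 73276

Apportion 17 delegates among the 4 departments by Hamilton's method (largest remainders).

E 6, D 5, B 1, C 5

Total 268093; standard divisor 268093/17 ≈ 15770.176.
Standard quotas: E 5.8359, D 4.8836, B 1.6340, C 4.6465.
Lower quotas: E 5, D 4, B 1, C 4 (sum 14, leaving 3 seats).
Remainders in descending order: D 0.8836, E 0.8359, C 0.6465, B 0.6340.
The surplus seats go to D, E, C.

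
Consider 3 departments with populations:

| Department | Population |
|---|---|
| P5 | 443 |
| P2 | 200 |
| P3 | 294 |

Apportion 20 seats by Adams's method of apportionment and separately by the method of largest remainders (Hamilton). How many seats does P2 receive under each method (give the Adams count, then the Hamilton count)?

5 and 4

Adams: P5 9, P2 5, P3 6.
Hamilton: P5 10, P2 4, P3 6.
P2 gets 5 under Adams and 4 under Hamilton.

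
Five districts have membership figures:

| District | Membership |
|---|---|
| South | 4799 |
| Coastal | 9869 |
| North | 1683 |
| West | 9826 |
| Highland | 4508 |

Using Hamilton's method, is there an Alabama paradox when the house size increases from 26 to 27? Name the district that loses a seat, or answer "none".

At 26 seats: South 4, Coastal 8, North 2, West 8, Highland 4.
At 27 seats: South 4, Coastal 9, North 1, West 9, Highland 4.
North drops from 2 to 1.

North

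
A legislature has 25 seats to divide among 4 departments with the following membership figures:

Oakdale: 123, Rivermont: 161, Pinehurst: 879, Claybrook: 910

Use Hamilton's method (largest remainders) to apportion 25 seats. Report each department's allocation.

Oakdale=1, Rivermont=2, Pinehurst=11, Claybrook=11

Standard divisor: 2073 ÷ 25 ≈ 82.92.
Standard quotas: Oakdale 1.483, Rivermont 1.942, Pinehurst 10.601, Claybrook 10.974.
Lower quotas: Oakdale 1, Rivermont 1, Pinehurst 10, Claybrook 10 (sum 22, leaving 3 seats).
Remainders in descending order: Claybrook 0.974, Rivermont 0.942, Pinehurst 0.601, Oakdale 0.483.
Largest remainders: Claybrook, Rivermont, Pinehurst receive the extra seats.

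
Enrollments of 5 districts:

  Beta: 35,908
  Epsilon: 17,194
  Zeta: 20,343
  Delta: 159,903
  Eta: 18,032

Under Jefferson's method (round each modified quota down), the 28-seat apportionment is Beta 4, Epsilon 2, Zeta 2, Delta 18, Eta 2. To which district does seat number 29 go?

Delta

Priority for the next seat is population ÷ (current seats + 1).
Priorities: Beta 7181.600, Epsilon 5731.333, Zeta 6781.000, Delta 8415.947, Eta 6010.667.
Highest priority: Delta.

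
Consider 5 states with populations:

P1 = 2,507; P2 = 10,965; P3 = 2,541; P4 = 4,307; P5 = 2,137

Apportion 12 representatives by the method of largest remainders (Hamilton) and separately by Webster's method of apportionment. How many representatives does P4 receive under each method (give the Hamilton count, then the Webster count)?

2 and 3

Hamilton: P1 1, P2 6, P3 2, P4 2, P5 1.
Webster: P1 1, P2 6, P3 1, P4 3, P5 1.
P4 gets 2 under Hamilton and 3 under Webster.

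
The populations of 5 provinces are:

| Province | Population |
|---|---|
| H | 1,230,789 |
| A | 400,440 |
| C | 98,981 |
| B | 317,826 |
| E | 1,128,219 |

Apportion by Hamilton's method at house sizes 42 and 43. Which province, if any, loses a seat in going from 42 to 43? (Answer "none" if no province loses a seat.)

C

At 42 seats: H 16, A 5, C 2, B 4, E 15.
At 43 seats: H 17, A 6, C 1, B 4, E 15.
C drops from 2 to 1.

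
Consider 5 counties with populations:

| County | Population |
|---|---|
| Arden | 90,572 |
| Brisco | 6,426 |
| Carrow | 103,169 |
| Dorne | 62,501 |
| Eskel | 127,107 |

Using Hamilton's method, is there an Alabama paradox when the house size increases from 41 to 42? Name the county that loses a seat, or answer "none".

At 41 seats: Arden 9, Brisco 1, Carrow 11, Dorne 7, Eskel 13.
At 42 seats: Arden 10, Brisco 0, Carrow 11, Dorne 7, Eskel 14.
Brisco drops from 1 to 0.

Brisco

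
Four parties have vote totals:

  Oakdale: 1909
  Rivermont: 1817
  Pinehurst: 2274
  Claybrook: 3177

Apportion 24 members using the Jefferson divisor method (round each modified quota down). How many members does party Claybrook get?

Standard divisor 9177/24 ≈ 382.375; standard quotas: Oakdale 4.992, Rivermont 4.752, Pinehurst 5.947, Claybrook 8.309.
Rounding down gives 4, 4, 5, 8 = 21 seats, so the divisor must be adjusted.
With modified divisor 360: modified quotas Oakdale 5.303, Rivermont 5.047, Pinehurst 6.317, Claybrook 8.825.
Rounding down: Oakdale 5, Rivermont 5, Pinehurst 6, Claybrook 8 (total 24).
Claybrook receives 8.

8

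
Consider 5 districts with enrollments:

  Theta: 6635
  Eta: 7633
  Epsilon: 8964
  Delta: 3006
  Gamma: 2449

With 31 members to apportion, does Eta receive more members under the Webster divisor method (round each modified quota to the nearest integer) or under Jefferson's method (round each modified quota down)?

Jefferson

Webster: Theta 7, Eta 8, Epsilon 10, Delta 3, Gamma 3.
Jefferson: Theta 7, Eta 9, Epsilon 10, Delta 3, Gamma 2.
Eta gets 8 under Webster and 9 under Jefferson.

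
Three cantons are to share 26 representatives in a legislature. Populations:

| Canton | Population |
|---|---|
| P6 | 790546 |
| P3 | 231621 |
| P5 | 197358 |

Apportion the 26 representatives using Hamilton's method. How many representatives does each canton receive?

Total 1219525; standard divisor 1219525/26 ≈ 46904.808.
Standard quotas: P6 16.8543, P3 4.9381, P5 4.2076.
Lower quotas: P6 16, P3 4, P5 4 (sum 24, leaving 2 seats).
Remainders in descending order: P3 0.9381, P6 0.8543, P5 0.2076.
Largest remainders: P3, P6 receive the extra seats.

P6: 17, P3: 5, P5: 4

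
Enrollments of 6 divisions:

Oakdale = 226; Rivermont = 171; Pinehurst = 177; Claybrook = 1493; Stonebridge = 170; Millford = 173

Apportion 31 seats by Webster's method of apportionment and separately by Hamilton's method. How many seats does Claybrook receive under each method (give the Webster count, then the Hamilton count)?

Webster: Oakdale 3, Rivermont 2, Pinehurst 2, Claybrook 20, Stonebridge 2, Millford 2.
Hamilton: Oakdale 3, Rivermont 2, Pinehurst 3, Claybrook 19, Stonebridge 2, Millford 2.
Claybrook gets 20 under Webster and 19 under Hamilton.

20 and 19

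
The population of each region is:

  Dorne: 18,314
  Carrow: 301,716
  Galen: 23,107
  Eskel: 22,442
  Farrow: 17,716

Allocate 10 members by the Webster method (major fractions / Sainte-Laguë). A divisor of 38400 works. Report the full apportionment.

Dorne 0; Carrow 8; Galen 1; Eskel 1; Farrow 0

With modified divisor 38400: modified quotas Dorne 0.477, Carrow 7.857, Galen 0.602, Eskel 0.584, Farrow 0.461.
Rounding to the nearest integer: Dorne 0, Carrow 8, Galen 1, Eskel 1, Farrow 0 (total 10).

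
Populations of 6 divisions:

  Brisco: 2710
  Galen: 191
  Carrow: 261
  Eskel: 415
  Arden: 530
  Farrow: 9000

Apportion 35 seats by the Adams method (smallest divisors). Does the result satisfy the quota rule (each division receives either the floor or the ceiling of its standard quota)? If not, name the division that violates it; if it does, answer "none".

Standard quotas: Brisco 7.237, Galen 0.510, Carrow 0.697, Eskel 1.108, Arden 1.415, Farrow 24.033.
Adams allocation: Brisco 7, Galen 1, Carrow 1, Eskel 2, Arden 2, Farrow 22.
Farrow has quota 24.033 (lower 24, upper 25) but receives 22 — outside the quota interval.

Farrow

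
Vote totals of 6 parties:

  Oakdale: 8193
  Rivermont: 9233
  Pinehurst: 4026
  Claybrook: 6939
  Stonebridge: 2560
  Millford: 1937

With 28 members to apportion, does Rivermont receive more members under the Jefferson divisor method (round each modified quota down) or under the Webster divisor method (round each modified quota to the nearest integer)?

Jefferson

Jefferson: Oakdale 7, Rivermont 9, Pinehurst 3, Claybrook 6, Stonebridge 2, Millford 1.
Webster: Oakdale 7, Rivermont 8, Pinehurst 3, Claybrook 6, Stonebridge 2, Millford 2.
Rivermont gets 9 under Jefferson and 8 under Webster.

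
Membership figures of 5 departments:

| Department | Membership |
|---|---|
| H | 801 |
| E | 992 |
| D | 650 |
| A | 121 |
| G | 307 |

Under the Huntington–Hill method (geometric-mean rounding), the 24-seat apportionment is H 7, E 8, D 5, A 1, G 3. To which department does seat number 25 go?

Priority for the next seat is population ÷ (√(s·(s+1))).
Priorities: H 107.038, E 116.908, D 118.673, A 85.560, G 88.623.
Highest priority: D.

D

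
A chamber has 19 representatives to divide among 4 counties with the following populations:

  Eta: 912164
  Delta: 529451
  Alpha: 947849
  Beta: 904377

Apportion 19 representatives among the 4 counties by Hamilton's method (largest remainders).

Total 3293841; standard divisor 3293841/19 ≈ 173360.053.
Standard quotas: Eta 5.2617, Delta 3.0541, Alpha 5.4675, Beta 5.2168.
Lower quotas: Eta 5, Delta 3, Alpha 5, Beta 5 (sum 18, leaving 1 seat).
Remainders in descending order: Alpha 0.4675, Eta 0.2617, Beta 0.2168, Delta 0.0541.
The surplus seat goes to Alpha.

Eta: 5; Delta: 3; Alpha: 6; Beta: 5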